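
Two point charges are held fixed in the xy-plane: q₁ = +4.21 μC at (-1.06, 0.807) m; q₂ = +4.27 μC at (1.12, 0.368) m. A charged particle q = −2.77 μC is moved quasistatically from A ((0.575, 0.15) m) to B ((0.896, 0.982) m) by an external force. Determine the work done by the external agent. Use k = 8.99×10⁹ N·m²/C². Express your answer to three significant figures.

0.0246 J

For quasistatic motion the external work equals the change in potential energy: W_ext = qΔV = q(V_B − V_A).
At A: distances to the source charges are 1.76 m, 0.587 m; V_A = Σ kqᵢ/rᵢ = 8.69×10⁴ V.
At B: distances to the source charges are 1.96 m, 0.654 m; V_B = Σ kqᵢ/rᵢ = 7.80×10⁴ V.
ΔV = V_B − V_A = -8870 V.
W_ext = qΔV = (-2.77×10⁻⁶ C)(-8870 V) = 0.0246 J.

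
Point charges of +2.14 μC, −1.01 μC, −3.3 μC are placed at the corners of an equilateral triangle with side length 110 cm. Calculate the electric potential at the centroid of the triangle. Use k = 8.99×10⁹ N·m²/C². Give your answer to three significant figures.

The total potential is the scalar sum of each charge's contribution, V = Σ kqᵢ/rᵢ.
The distance from each vertex to the centroid is a/√3 = 0.635 m.
V = k[(2.14×10⁻⁶)/(0.635) + (-1.01×10⁻⁶)/(0.635) + (-3.30×10⁻⁶)/(0.635)] = -3.07×10⁴ V.

-3.07×10⁴ V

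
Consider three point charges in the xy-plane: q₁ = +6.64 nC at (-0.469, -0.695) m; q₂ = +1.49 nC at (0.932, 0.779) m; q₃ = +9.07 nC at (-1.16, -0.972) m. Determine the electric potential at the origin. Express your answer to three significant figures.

136 V

Electric potential is a scalar, so the contributions from each charge add algebraically: V = Σ kqᵢ/rᵢ.
Distances from the field point to each charge: r₁ = 0.838 m, r₂ = 1.21 m, r₃ = 1.51 m.
V = k[(6.64×10⁻⁹)/(0.838) + (1.49×10⁻⁹)/(1.21) + (9.07×10⁻⁹)/(1.51)] = 136 V.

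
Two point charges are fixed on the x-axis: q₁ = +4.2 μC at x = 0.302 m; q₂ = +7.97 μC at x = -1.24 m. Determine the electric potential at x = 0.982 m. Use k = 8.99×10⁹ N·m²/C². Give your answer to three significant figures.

8.78×10⁴ V

The total potential is the scalar sum of each charge's contribution, V = Σ kqᵢ/rᵢ.
Distances from the field point to each charge: r₁ = 0.680 m, r₂ = 2.22 m.
V = k[(4.20×10⁻⁶)/(0.680) + (7.97×10⁻⁶)/(2.22)] = 8.78×10⁴ V.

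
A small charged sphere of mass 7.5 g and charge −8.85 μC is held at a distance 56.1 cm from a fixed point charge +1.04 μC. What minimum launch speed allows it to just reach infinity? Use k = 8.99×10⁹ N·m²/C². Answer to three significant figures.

6.27 m/s

To just escape, total mechanical energy must reach zero at infinity: ½mv²_min + U = 0, so ½mv²_min = −U = |kQq|/r.
|U| = |kQq|/r = (8.99×10⁹ N·m²/C²)(1.04×10⁻⁶)(8.85×10⁻⁶)/(0.561) = 0.147 J.
v_min = √(2|U|/m) = √(2·0.147/7.50×10⁻³) = 6.27 m/s.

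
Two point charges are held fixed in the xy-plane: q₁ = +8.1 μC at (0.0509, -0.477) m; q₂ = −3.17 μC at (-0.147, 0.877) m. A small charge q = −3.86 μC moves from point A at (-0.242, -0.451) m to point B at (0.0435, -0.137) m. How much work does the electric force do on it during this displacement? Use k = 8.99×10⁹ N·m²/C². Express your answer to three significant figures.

-0.153 J

The work done by the electric force is W_field = −ΔU = −q(V_B − V_A) = q(V_A − V_B).
At A: distances to the source charges are 0.294 m, 1.33 m; V_A = Σ kqᵢ/rᵢ = 2.26×10⁵ V.
At B: distances to the source charges are 0.340 m, 1.03 m; V_B = Σ kqᵢ/rᵢ = 1.87×10⁵ V.
ΔV = V_B − V_A = -3.97×10⁴ V.
W_field = −qΔV = −(-3.86×10⁻⁶ C)(-3.97×10⁴ V) = -0.153 J.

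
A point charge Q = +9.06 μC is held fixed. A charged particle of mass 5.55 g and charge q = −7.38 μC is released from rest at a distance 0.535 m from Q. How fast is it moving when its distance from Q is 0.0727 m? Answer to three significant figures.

Only the electrostatic force acts, so mechanical energy is conserved: ½mv² = U₁ − U₂ = kQq(1/r₁ − 1/r₂).
U₁ − U₂ = (8.99×10⁹ N·m²/C²)(9.06×10⁻⁶ C)(-7.38×10⁻⁶ C)(1/0.535 − 1/0.0727) = 7.14 J.
v = √(2·7.14/5.55×10⁻³) = 50.7 m/s.

50.7 m/s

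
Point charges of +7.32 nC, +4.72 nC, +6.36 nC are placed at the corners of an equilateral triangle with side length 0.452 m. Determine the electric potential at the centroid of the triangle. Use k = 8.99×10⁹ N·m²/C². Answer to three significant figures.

The total potential is the scalar sum of each charge's contribution, V = Σ kqᵢ/rᵢ.
The distance from each vertex to the centroid is a/√3 = 0.261 m.
V = k[(7.32×10⁻⁹)/(0.261) + (4.72×10⁻⁹)/(0.261) + (6.36×10⁻⁹)/(0.261)] = 634 V.

634 V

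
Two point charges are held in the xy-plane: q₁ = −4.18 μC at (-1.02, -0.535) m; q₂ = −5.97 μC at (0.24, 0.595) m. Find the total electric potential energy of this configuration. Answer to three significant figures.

0.133 J

The work to assemble the configuration equals its total potential energy, U = Σ kqᵢqⱼ/rᵢⱼ over all pairs.
Pair separations: r₁₂ = 1.69 m.
U = (0.133) = 0.133 J.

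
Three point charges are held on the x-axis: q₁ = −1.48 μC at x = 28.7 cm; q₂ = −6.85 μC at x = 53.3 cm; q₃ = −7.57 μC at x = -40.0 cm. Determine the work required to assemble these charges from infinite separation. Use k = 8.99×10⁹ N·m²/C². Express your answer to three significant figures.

The assembly work is the sum of pairwise potential energies, U = Σ_{i<j} kqᵢqⱼ/rᵢⱼ.
Pair separations: r₁₂ = 0.246 m, r₁₃ = 0.687 m, r₂₃ = 0.933 m.
U = (0.370) + (0.147) + (0.500) = 1.02 J.

1.02 J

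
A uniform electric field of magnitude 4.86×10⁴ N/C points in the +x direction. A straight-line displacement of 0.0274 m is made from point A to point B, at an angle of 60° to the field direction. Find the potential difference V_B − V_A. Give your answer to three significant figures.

Only the component of displacement along E changes the potential: ΔV = −E·d·cosθ.
ΔV = −(4.86×10⁴ V/m)(0.0274 m)cos60° = -666 V.

-666 V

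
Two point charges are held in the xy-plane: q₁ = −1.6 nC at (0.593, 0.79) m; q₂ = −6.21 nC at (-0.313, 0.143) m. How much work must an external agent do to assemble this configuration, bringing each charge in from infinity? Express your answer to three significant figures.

The work to assemble the configuration equals its total potential energy, U = Σ kqᵢqⱼ/rᵢⱼ over all pairs.
Pair separations: r₁₂ = 1.11 m.
U = (8.02×10⁻⁸) = 8.02×10⁻⁸ J.

8.02×10⁻⁸ J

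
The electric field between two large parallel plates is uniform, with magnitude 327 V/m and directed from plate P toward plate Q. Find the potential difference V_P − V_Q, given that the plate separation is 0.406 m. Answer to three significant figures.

In a uniform field, potential decreases in the direction of E: ΔV = −E·d for a displacement d parallel to E.
Going from Q to P is a displacement of 0.406 m opposite to the field, so V_P − V_Q = +Ed = 133 V.

133 V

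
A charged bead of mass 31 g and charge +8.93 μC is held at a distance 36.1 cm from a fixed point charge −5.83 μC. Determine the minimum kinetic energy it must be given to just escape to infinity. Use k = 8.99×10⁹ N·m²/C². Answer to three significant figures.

To just escape, total mechanical energy must reach zero at infinity: ½mv²_min + U = 0, so ½mv²_min = −U = |kQq|/r.
|U| = |kQq|/r = (8.99×10⁹ N·m²/C²)(5.83×10⁻⁶)(8.93×10⁻⁶)/(0.361) = 1.30 J.

1.30 J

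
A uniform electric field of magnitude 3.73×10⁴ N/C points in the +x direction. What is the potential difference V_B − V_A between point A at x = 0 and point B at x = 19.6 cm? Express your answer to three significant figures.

-7310 V

In a uniform field, potential decreases in the direction of E: V_B − V_A = −E·Δx.
V_B − V_A = −(3.73×10⁴ V/m)(0.196 m) = -7310 V.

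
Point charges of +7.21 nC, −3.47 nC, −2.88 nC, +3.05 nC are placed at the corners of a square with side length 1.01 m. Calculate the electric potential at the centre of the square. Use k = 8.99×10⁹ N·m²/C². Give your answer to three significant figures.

The total potential is the scalar sum of each charge's contribution, V = Σ kqᵢ/rᵢ.
The distance from each corner to the centre is a√2/2 = 0.714 m.
V = k[(7.21×10⁻⁹)/(0.714) + (-3.47×10⁻⁹)/(0.714) + (-2.88×10⁻⁹)/(0.714) + (3.05×10⁻⁹)/(0.714)] = 49.2 V.

49.2 V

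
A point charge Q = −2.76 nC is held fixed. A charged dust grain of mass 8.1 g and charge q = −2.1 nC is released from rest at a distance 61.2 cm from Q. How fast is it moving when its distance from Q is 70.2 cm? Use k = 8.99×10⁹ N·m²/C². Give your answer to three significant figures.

1.64×10⁻³ m/s

Only the electrostatic force acts, so mechanical energy is conserved: ½mv² = U₁ − U₂ = kQq(1/r₁ − 1/r₂).
U₁ − U₂ = (8.99×10⁹ N·m²/C²)(-2.76×10⁻⁹ C)(-2.10×10⁻⁹ C)(1/0.612 − 1/0.702) = 1.09×10⁻⁸ J.
v = √(2·1.09×10⁻⁸/8.10×10⁻³) = 1.64×10⁻³ m/s.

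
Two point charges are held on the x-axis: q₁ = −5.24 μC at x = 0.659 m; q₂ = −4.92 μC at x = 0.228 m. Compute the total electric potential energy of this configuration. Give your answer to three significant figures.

The assembly work is the sum of pairwise potential energies, U = Σ_{i<j} kqᵢqⱼ/rᵢⱼ.
Pair separations: r₁₂ = 0.431 m.
U = (0.538) = 0.538 J.

0.538 J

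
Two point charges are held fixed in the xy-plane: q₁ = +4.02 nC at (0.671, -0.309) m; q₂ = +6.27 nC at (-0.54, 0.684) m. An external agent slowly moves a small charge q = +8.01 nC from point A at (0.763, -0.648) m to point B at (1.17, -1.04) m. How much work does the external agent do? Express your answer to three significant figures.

For quasistatic motion the external work equals the change in potential energy: W_ext = qΔV = q(V_B − V_A).
At A: distances to the source charges are 0.351 m, 1.86 m; V_A = Σ kqᵢ/rᵢ = 133 V.
At B: distances to the source charges are 0.885 m, 2.43 m; V_B = Σ kqᵢ/rᵢ = 64.0 V.
ΔV = V_B − V_A = -69.1 V.
W_ext = qΔV = (8.01×10⁻⁹ C)(-69.1 V) = -5.53×10⁻⁷ J.

-5.53×10⁻⁷ J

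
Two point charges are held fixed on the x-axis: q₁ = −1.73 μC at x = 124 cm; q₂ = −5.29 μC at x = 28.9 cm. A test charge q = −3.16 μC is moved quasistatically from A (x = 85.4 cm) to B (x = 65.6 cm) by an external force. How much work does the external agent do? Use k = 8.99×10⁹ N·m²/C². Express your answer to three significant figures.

For quasistatic motion the external work equals the change in potential energy: W_ext = qΔV = q(V_B − V_A).
At A: distances to the source charges are 0.386 m, 0.565 m; V_A = Σ kqᵢ/rᵢ = -1.24×10⁵ V.
At B: distances to the source charges are 0.584 m, 0.367 m; V_B = Σ kqᵢ/rᵢ = -1.56×10⁵ V.
ΔV = V_B − V_A = -3.18×10⁴ V.
W_ext = qΔV = (-3.16×10⁻⁶ C)(-3.18×10⁴ V) = 0.100 J.

0.100 J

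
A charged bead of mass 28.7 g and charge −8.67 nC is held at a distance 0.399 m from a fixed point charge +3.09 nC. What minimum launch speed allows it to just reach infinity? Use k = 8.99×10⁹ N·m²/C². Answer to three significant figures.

To just escape, total mechanical energy must reach zero at infinity: ½mv²_min + U = 0, so ½mv²_min = −U = |kQq|/r.
|U| = |kQq|/r = (8.99×10⁹ N·m²/C²)(3.09×10⁻⁹)(8.67×10⁻⁹)/(0.399) = 6.04×10⁻⁷ J.
v_min = √(2|U|/m) = √(2·6.04×10⁻⁷/0.0287) = 6.49×10⁻³ m/s.

6.49×10⁻³ m/s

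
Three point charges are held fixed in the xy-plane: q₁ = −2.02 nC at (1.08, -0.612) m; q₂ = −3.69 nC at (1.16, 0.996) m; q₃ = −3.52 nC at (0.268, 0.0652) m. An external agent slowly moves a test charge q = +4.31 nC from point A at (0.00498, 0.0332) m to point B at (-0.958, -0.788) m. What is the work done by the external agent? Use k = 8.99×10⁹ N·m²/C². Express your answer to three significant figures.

4.91×10⁻⁷ J

For quasistatic motion the external work equals the change in potential energy: W_ext = qΔV = q(V_B − V_A).
At A: distances to the source charges are 1.25 m, 1.50 m, 0.265 m; V_A = Σ kqᵢ/rᵢ = -156 V.
At B: distances to the source charges are 2.05 m, 2.77 m, 1.49 m; V_B = Σ kqᵢ/rᵢ = -42.0 V.
ΔV = V_B − V_A = 114 V.
W_ext = qΔV = (4.31×10⁻⁹ C)(114 V) = 4.91×10⁻⁷ J.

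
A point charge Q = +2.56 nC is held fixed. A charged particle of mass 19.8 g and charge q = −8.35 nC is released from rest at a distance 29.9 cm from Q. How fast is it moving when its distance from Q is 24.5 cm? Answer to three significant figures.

Only the electrostatic force acts, so mechanical energy is conserved: ½mv² = U₁ − U₂ = kQq(1/r₁ − 1/r₂).
U₁ − U₂ = (8.99×10⁹ N·m²/C²)(2.56×10⁻⁹ C)(-8.35×10⁻⁹ C)(1/0.299 − 1/0.245) = 1.42×10⁻⁷ J.
v = √(2·1.42×10⁻⁷/0.0198) = 3.78×10⁻³ m/s.

3.78×10⁻³ m/s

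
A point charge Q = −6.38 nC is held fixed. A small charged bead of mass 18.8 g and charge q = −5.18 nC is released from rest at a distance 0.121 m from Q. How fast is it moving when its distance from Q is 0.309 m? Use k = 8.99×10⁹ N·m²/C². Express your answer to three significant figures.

0.0126 m/s

Only the electrostatic force acts, so mechanical energy is conserved: ½mv² = U₁ − U₂ = kQq(1/r₁ − 1/r₂).
U₁ − U₂ = (8.99×10⁹ N·m²/C²)(-6.38×10⁻⁹ C)(-5.18×10⁻⁹ C)(1/0.121 − 1/0.309) = 1.49×10⁻⁶ J.
v = √(2·1.49×10⁻⁶/0.0188) = 0.0126 m/s.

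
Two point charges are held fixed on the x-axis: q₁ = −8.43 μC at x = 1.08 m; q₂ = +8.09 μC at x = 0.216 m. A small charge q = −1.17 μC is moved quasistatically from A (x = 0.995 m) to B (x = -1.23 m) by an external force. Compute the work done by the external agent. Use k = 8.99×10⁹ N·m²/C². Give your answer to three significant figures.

-0.954 J

For quasistatic motion the external work equals the change in potential energy: W_ext = qΔV = q(V_B − V_A).
At A: distances to the source charges are 0.0850 m, 0.779 m; V_A = Σ kqᵢ/rᵢ = -7.98×10⁵ V.
At B: distances to the source charges are 2.31 m, 1.45 m; V_B = Σ kqᵢ/rᵢ = 1.75×10⁴ V.
ΔV = V_B − V_A = 8.16×10⁵ V.
W_ext = qΔV = (-1.17×10⁻⁶ C)(8.16×10⁵ V) = -0.954 J.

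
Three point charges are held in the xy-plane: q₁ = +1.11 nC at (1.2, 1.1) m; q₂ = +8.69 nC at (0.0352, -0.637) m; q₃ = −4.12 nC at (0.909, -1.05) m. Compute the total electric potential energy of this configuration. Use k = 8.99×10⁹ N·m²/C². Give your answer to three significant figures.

-3.11×10⁻⁷ J

The work to assemble the configuration equals its total potential energy, U = Σ kqᵢqⱼ/rᵢⱼ over all pairs.
Pair separations: r₁₂ = 2.09 m, r₁₃ = 2.17 m, r₂₃ = 0.966 m.
U = (4.15×10⁻⁸) + (-1.89×10⁻⁸) + (-3.33×10⁻⁷) = -3.11×10⁻⁷ J.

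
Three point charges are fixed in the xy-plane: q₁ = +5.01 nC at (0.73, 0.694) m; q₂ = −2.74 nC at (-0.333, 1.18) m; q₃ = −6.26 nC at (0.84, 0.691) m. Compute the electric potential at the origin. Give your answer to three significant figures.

-27.1 V

The total potential is the scalar sum of each charge's contribution, V = Σ kqᵢ/rᵢ.
Distances from the field point to each charge: r₁ = 1.01 m, r₂ = 1.23 m, r₃ = 1.09 m.
V = k[(5.01×10⁻⁹)/(1.01) + (-2.74×10⁻⁹)/(1.23) + (-6.26×10⁻⁹)/(1.09)] = -27.1 V.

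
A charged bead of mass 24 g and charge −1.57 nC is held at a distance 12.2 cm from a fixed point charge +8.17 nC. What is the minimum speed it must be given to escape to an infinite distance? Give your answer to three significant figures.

To just escape, total mechanical energy must reach zero at infinity: ½mv²_min + U = 0, so ½mv²_min = −U = |kQq|/r.
|U| = |kQq|/r = (8.99×10⁹ N·m²/C²)(8.17×10⁻⁹)(1.57×10⁻⁹)/(0.122) = 9.45×10⁻⁷ J.
v_min = √(2|U|/m) = √(2·9.45×10⁻⁷/0.0240) = 8.88×10⁻³ m/s.

8.88×10⁻³ m/s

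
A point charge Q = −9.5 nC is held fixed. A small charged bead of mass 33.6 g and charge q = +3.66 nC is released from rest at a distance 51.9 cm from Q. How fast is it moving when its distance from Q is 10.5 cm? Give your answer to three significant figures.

Only the electrostatic force acts, so mechanical energy is conserved: ½mv² = U₁ − U₂ = kQq(1/r₁ − 1/r₂).
U₁ − U₂ = (8.99×10⁹ N·m²/C²)(-9.50×10⁻⁹ C)(3.66×10⁻⁹ C)(1/0.519 − 1/0.105) = 2.37×10⁻⁶ J.
v = √(2·2.37×10⁻⁶/0.0336) = 0.0119 m/s.

0.0119 m/s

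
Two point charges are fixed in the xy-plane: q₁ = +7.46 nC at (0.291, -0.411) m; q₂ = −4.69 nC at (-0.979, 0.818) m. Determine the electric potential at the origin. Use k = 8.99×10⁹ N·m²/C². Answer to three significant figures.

The total potential is the scalar sum of each charge's contribution, V = Σ kqᵢ/rᵢ.
Distances from the field point to each charge: r₁ = 0.504 m, r₂ = 1.28 m.
V = k[(7.46×10⁻⁹)/(0.504) + (-4.69×10⁻⁹)/(1.28)] = 100 V.

100 V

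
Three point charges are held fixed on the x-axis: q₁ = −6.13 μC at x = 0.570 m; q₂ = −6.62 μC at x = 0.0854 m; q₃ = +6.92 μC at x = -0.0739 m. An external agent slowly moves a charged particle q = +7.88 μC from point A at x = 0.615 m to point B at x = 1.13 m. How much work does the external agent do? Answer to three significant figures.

For quasistatic motion the external work equals the change in potential energy: W_ext = qΔV = q(V_B − V_A).
At A: distances to the source charges are 0.0450 m, 0.530 m, 0.689 m; V_A = Σ kqᵢ/rᵢ = -1.25×10⁶ V.
At B: distances to the source charges are 0.560 m, 1.04 m, 1.20 m; V_B = Σ kqᵢ/rᵢ = -1.04×10⁵ V.
ΔV = V_B − V_A = 1.14×10⁶ V.
W_ext = qΔV = (7.88×10⁻⁶ C)(1.14×10⁶ V) = 9.01 J.

9.01 J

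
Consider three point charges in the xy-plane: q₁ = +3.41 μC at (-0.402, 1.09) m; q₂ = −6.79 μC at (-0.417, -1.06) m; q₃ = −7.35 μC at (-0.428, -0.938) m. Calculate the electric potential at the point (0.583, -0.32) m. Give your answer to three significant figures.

-8.70×10⁴ V

The total potential is the scalar sum of each charge's contribution, V = Σ kqᵢ/rᵢ.
Distances from the field point to each charge: r₁ = 1.72 m, r₂ = 1.24 m, r₃ = 1.18 m.
V = k[(3.41×10⁻⁶)/(1.72) + (-6.79×10⁻⁶)/(1.24) + (-7.35×10⁻⁶)/(1.18)] = -8.70×10⁴ V.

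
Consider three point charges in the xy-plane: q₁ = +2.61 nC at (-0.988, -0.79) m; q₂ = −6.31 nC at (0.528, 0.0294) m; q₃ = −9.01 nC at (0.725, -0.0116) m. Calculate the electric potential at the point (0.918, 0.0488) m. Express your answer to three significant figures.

The total potential is the scalar sum of each charge's contribution, V = Σ kqᵢ/rᵢ.
Distances from the field point to each charge: r₁ = 2.08 m, r₂ = 0.390 m, r₃ = 0.202 m.
V = k[(2.61×10⁻⁹)/(2.08) + (-6.31×10⁻⁹)/(0.390) + (-9.01×10⁻⁹)/(0.202)] = -535 V.

-535 V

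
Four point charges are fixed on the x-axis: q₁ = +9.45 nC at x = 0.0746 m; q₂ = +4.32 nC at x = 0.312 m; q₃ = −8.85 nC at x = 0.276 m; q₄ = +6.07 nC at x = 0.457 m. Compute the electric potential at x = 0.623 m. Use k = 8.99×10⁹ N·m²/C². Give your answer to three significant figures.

Electric potential is a scalar, so the contributions from each charge add algebraically: V = Σ kqᵢ/rᵢ.
Distances from the field point to each charge: r₁ = 0.548 m, r₂ = 0.311 m, r₃ = 0.347 m, r₄ = 0.166 m.
V = k[(9.45×10⁻⁹)/(0.548) + (4.32×10⁻⁹)/(0.311) + (-8.85×10⁻⁹)/(0.347) + (6.07×10⁻⁹)/(0.166)] = 379 V.

379 V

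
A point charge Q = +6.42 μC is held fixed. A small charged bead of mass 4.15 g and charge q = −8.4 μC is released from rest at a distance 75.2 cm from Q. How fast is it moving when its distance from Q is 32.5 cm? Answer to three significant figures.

20.2 m/s

Only the electrostatic force acts, so mechanical energy is conserved: ½mv² = U₁ − U₂ = kQq(1/r₁ − 1/r₂).
U₁ − U₂ = (8.99×10⁹ N·m²/C²)(6.42×10⁻⁶ C)(-8.40×10⁻⁶ C)(1/0.752 − 1/0.325) = 0.847 J.
v = √(2·0.847/4.15×10⁻³) = 20.2 m/s.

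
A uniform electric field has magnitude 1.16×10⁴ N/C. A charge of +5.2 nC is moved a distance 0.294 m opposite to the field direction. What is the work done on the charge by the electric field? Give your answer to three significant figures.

The potential change for a displacement 0.294 m opposite to the field direction is ΔV = +Ed = 3410 V.
W_field = −qΔV = -1.77×10⁻⁵ J.

-1.77×10⁻⁵ J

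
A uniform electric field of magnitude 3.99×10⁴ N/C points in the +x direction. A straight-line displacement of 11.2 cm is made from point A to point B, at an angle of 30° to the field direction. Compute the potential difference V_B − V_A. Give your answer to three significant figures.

Only the component of displacement along E changes the potential: ΔV = −E·d·cosθ.
ΔV = −(3.99×10⁴ V/m)(0.112 m)cos30° = -3870 V.

-3870 V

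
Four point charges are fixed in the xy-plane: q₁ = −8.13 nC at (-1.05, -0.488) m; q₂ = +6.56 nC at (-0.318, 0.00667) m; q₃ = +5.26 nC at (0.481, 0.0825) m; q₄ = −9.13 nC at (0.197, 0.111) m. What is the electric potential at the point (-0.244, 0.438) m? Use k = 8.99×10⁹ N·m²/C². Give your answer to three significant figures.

Electric potential is a scalar, so the contributions from each charge add algebraically: V = Σ kqᵢ/rᵢ.
Distances from the field point to each charge: r₁ = 1.23 m, r₂ = 0.438 m, r₃ = 0.807 m, r₄ = 0.549 m.
V = k[(-8.13×10⁻⁹)/(1.23) + (6.56×10⁻⁹)/(0.438) + (5.26×10⁻⁹)/(0.807) + (-9.13×10⁻⁹)/(0.549)] = -15.7 V.

-15.7 V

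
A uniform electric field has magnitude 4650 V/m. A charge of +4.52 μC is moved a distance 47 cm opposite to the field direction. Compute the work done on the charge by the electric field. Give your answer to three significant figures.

-9.88×10⁻³ J

The potential change for a displacement 47 cm opposite to the field direction is ΔV = +Ed = 2190 V.
W_field = −qΔV = -9.88×10⁻³ J.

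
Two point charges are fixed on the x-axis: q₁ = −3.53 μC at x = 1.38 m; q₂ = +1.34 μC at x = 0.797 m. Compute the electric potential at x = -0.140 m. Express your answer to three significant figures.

-8020 V

Electric potential is a scalar, so the contributions from each charge add algebraically: V = Σ kqᵢ/rᵢ.
Distances from the field point to each charge: r₁ = 1.52 m, r₂ = 0.937 m.
V = k[(-3.53×10⁻⁶)/(1.52) + (1.34×10⁻⁶)/(0.937)] = -8020 V.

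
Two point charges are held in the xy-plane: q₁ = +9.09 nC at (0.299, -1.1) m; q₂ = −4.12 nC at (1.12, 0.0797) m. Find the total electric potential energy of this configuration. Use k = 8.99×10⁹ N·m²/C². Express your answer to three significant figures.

The work to assemble the configuration equals its total potential energy, U = Σ kqᵢqⱼ/rᵢⱼ over all pairs.
Pair separations: r₁₂ = 1.44 m.
U = (-2.34×10⁻⁷) = -2.34×10⁻⁷ J.

-2.34×10⁻⁷ J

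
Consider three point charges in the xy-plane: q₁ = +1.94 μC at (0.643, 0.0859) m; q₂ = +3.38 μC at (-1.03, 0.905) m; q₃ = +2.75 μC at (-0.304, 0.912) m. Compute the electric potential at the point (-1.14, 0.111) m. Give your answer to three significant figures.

6.90×10⁴ V

Electric potential is a scalar, so the contributions from each charge add algebraically: V = Σ kqᵢ/rᵢ.
Distances from the field point to each charge: r₁ = 1.78 m, r₂ = 0.802 m, r₃ = 1.16 m.
V = k[(1.94×10⁻⁶)/(1.78) + (3.38×10⁻⁶)/(0.802) + (2.75×10⁻⁶)/(1.16)] = 6.90×10⁴ V.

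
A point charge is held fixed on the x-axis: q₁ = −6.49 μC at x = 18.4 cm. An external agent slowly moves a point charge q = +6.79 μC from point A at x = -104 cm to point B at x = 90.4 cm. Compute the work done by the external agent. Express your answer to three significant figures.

For quasistatic motion the external work equals the change in potential energy: W_ext = qΔV = q(V_B − V_A).
At A: distance to the source charge is 1.22 m; V_A = kq₁/r = -4.77×10⁴ V.
At B: distance to the source charge is 0.720 m; V_B = kq₁/r = -8.10×10⁴ V.
ΔV = V_B − V_A = -3.34×10⁴ V.
W_ext = qΔV = (6.79×10⁻⁶ C)(-3.34×10⁴ V) = -0.227 J.

-0.227 J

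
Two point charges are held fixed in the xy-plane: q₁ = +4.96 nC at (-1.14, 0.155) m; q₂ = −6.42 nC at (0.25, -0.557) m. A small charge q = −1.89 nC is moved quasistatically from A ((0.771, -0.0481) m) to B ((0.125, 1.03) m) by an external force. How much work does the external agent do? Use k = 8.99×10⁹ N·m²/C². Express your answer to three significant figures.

For quasistatic motion the external work equals the change in potential energy: W_ext = qΔV = q(V_B − V_A).
At A: distances to the source charges are 1.92 m, 0.728 m; V_A = Σ kqᵢ/rᵢ = -56.0 V.
At B: distances to the source charges are 1.54 m, 1.59 m; V_B = Σ kqᵢ/rᵢ = -7.27 V.
ΔV = V_B − V_A = 48.8 V.
W_ext = qΔV = (-1.89×10⁻⁹ C)(48.8 V) = -9.22×10⁻⁸ J.

-9.22×10⁻⁸ J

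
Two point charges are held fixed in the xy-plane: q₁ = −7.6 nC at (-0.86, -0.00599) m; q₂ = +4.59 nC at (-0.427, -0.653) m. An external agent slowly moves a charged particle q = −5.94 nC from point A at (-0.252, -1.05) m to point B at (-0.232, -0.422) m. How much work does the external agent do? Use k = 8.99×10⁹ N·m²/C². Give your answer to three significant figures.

-4.30×10⁻⁸ J

For quasistatic motion the external work equals the change in potential energy: W_ext = qΔV = q(V_B − V_A).
At A: distances to the source charges are 1.21 m, 0.434 m; V_A = Σ kqᵢ/rᵢ = 38.6 V.
At B: distances to the source charges are 0.753 m, 0.302 m; V_B = Σ kqᵢ/rᵢ = 45.8 V.
ΔV = V_B − V_A = 7.24 V.
W_ext = qΔV = (-5.94×10⁻⁹ C)(7.24 V) = -4.30×10⁻⁸ J.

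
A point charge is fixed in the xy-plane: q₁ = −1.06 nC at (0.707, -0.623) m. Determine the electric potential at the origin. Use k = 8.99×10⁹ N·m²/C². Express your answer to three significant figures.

The total potential is the scalar sum of each charge's contribution, V = Σ kqᵢ/rᵢ.
Distances from the field point to each charge: r₁ = 0.942 m.
V = k[(-1.06×10⁻⁹)/(0.942)] = -10.1 V.

-10.1 V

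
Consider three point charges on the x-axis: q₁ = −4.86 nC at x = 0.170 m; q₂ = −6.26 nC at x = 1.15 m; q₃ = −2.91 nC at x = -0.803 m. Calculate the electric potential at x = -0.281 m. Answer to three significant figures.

-186 V

The total potential is the scalar sum of each charge's contribution, V = Σ kqᵢ/rᵢ.
Distances from the field point to each charge: r₁ = 0.451 m, r₂ = 1.43 m, r₃ = 0.522 m.
V = k[(-4.86×10⁻⁹)/(0.451) + (-6.26×10⁻⁹)/(1.43) + (-2.91×10⁻⁹)/(0.522)] = -186 V.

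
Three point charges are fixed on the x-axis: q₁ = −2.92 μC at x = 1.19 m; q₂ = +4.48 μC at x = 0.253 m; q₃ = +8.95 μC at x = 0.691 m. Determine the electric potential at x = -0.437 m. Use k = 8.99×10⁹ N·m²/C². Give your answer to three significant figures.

The total potential is the scalar sum of each charge's contribution, V = Σ kqᵢ/rᵢ.
Distances from the field point to each charge: r₁ = 1.63 m, r₂ = 0.690 m, r₃ = 1.13 m.
V = k[(-2.92×10⁻⁶)/(1.63) + (4.48×10⁻⁶)/(0.690) + (8.95×10⁻⁶)/(1.13)] = 1.14×10⁵ V.

1.14×10⁵ V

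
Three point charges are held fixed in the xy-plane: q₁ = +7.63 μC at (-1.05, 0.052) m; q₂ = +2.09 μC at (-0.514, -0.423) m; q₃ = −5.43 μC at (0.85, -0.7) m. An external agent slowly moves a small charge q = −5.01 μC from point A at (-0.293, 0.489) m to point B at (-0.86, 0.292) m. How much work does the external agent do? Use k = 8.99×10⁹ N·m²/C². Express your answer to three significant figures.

For quasistatic motion the external work equals the change in potential energy: W_ext = qΔV = q(V_B − V_A).
At A: distances to the source charges are 0.874 m, 0.938 m, 1.65 m; V_A = Σ kqᵢ/rᵢ = 6.89×10⁴ V.
At B: distances to the source charges are 0.306 m, 0.794 m, 1.98 m; V_B = Σ kqᵢ/rᵢ = 2.23×10⁵ V.
ΔV = V_B − V_A = 1.54×10⁵ V.
W_ext = qΔV = (-5.01×10⁻⁶ C)(1.54×10⁵ V) = -0.772 J.

-0.772 J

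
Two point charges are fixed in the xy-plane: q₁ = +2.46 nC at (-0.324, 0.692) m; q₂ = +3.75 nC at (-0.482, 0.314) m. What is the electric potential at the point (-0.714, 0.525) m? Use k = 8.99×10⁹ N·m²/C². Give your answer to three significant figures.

160 V

Electric potential is a scalar, so the contributions from each charge add algebraically: V = Σ kqᵢ/rᵢ.
Distances from the field point to each charge: r₁ = 0.424 m, r₂ = 0.314 m.
V = k[(2.46×10⁻⁹)/(0.424) + (3.75×10⁻⁹)/(0.314)] = 160 V.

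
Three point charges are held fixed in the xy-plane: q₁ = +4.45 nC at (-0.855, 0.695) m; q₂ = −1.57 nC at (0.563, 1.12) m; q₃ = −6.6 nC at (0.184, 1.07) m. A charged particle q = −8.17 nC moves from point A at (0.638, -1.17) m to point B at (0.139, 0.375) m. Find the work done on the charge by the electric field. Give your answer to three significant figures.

-3.92×10⁻⁷ J

The work done by the electric force is W_field = −ΔU = −q(V_B − V_A) = q(V_A − V_B).
At A: distances to the source charges are 2.39 m, 2.29 m, 2.29 m; V_A = Σ kqᵢ/rᵢ = -15.4 V.
At B: distances to the source charges are 1.04 m, 0.857 m, 0.696 m; V_B = Σ kqᵢ/rᵢ = -63.3 V.
ΔV = V_B − V_A = -48.0 V.
W_field = −qΔV = −(-8.17×10⁻⁹ C)(-48.0 V) = -3.92×10⁻⁷ J.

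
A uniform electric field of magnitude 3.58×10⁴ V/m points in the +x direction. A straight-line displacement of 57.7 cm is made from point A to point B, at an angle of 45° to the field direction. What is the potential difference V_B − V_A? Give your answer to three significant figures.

-1.46×10⁴ V

Only the component of displacement along E changes the potential: ΔV = −E·d·cosθ.
ΔV = −(3.58×10⁴ V/m)(0.577 m)cos45° = -1.46×10⁴ V.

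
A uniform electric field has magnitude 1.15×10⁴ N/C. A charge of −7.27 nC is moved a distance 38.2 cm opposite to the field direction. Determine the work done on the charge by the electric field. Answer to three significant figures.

The potential change for a displacement 38.2 cm opposite to the field direction is ΔV = +Ed = 4390 V.
W_field = −qΔV = 3.19×10⁻⁵ J.

3.19×10⁻⁵ J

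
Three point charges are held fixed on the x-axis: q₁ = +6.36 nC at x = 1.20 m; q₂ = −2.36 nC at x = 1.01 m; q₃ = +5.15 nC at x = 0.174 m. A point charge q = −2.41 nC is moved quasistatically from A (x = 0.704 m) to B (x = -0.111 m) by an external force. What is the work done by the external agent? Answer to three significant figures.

For quasistatic motion the external work equals the change in potential energy: W_ext = qΔV = q(V_B − V_A).
At A: distances to the source charges are 0.496 m, 0.306 m, 0.530 m; V_A = Σ kqᵢ/rᵢ = 133 V.
At B: distances to the source charges are 1.31 m, 1.12 m, 0.285 m; V_B = Σ kqᵢ/rᵢ = 187 V.
ΔV = V_B − V_A = 53.8 V.
W_ext = qΔV = (-2.41×10⁻⁹ C)(53.8 V) = -1.30×10⁻⁷ J.

-1.30×10⁻⁷ J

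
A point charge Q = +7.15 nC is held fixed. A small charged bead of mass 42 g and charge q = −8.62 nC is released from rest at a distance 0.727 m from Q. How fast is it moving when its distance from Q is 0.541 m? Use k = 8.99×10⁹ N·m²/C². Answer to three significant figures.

3.53×10⁻³ m/s

Only the electrostatic force acts, so mechanical energy is conserved: ½mv² = U₁ − U₂ = kQq(1/r₁ − 1/r₂).
U₁ − U₂ = (8.99×10⁹ N·m²/C²)(7.15×10⁻⁹ C)(-8.62×10⁻⁹ C)(1/0.727 − 1/0.541) = 2.62×10⁻⁷ J.
v = √(2·2.62×10⁻⁷/0.0420) = 3.53×10⁻³ m/s.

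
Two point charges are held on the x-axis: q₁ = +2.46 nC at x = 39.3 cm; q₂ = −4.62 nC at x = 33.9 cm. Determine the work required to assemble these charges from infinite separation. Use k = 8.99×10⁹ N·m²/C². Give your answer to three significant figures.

-1.89×10⁻⁶ J

The work to assemble the configuration equals its total potential energy, U = Σ kqᵢqⱼ/rᵢⱼ over all pairs.
Pair separations: r₁₂ = 0.0540 m.
U = (-1.89×10⁻⁶) = -1.89×10⁻⁶ J.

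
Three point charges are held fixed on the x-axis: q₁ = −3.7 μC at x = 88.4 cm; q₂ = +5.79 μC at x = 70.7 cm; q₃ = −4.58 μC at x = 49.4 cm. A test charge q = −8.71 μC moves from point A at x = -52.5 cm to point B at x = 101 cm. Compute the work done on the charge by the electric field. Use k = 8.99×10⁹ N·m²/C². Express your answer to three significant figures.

The work done by the electric force is W_field = −ΔU = −q(V_B − V_A) = q(V_A − V_B).
At A: distances to the source charges are 1.41 m, 1.23 m, 1.02 m; V_A = Σ kqᵢ/rᵢ = -2.18×10⁴ V.
At B: distances to the source charges are 0.126 m, 0.303 m, 0.516 m; V_B = Σ kqᵢ/rᵢ = -1.72×10⁵ V.
ΔV = V_B − V_A = -1.50×10⁵ V.
W_field = −qΔV = −(-8.71×10⁻⁶ C)(-1.50×10⁵ V) = -1.31 J.

-1.31 J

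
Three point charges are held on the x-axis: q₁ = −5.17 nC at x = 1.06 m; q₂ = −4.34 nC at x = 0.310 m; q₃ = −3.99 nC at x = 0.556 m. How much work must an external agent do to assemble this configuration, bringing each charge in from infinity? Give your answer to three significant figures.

1.27×10⁻⁶ J

The assembly work is the sum of pairwise potential energies, U = Σ_{i<j} kqᵢqⱼ/rᵢⱼ.
Pair separations: r₁₂ = 0.750 m, r₁₃ = 0.504 m, r₂₃ = 0.246 m.
U = (2.69×10⁻⁷) + (3.68×10⁻⁷) + (6.33×10⁻⁷) = 1.27×10⁻⁶ J.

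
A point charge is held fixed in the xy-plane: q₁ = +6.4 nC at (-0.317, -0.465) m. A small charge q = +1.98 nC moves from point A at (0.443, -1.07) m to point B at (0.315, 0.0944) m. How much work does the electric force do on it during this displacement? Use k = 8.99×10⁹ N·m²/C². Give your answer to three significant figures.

-1.77×10⁻⁸ J

The work done by the electric force is W_field = −ΔU = −q(V_B − V_A) = q(V_A − V_B).
At A: distance to the source charge is 0.971 m; V_A = kq₁/r = 59.2 V.
At B: distance to the source charge is 0.844 m; V_B = kq₁/r = 68.2 V.
ΔV = V_B − V_A = 8.94 V.
W_field = −qΔV = −(1.98×10⁻⁹ C)(8.94 V) = -1.77×10⁻⁸ J.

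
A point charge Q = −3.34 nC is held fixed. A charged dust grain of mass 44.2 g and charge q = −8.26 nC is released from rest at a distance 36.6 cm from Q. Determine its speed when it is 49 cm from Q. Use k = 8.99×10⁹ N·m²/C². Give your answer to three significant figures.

Only the electrostatic force acts, so mechanical energy is conserved: ½mv² = U₁ − U₂ = kQq(1/r₁ − 1/r₂).
U₁ − U₂ = (8.99×10⁹ N·m²/C²)(-3.34×10⁻⁹ C)(-8.26×10⁻⁹ C)(1/0.366 − 1/0.490) = 1.71×10⁻⁷ J.
v = √(2·1.71×10⁻⁷/0.0442) = 2.79×10⁻³ m/s.

2.79×10⁻³ m/s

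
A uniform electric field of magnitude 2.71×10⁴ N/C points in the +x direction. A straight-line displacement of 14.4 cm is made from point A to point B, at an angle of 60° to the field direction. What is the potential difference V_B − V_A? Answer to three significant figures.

-1950 V

Only the component of displacement along E changes the potential: ΔV = −E·d·cosθ.
ΔV = −(2.71×10⁴ V/m)(0.144 m)cos60° = -1950 V.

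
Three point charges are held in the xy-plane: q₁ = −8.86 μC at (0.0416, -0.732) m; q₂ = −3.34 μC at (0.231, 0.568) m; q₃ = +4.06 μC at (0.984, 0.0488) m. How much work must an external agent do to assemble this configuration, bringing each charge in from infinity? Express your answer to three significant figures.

-0.195 J

The assembly work is the sum of pairwise potential energies, U = Σ_{i<j} kqᵢqⱼ/rᵢⱼ.
Pair separations: r₁₂ = 1.31 m, r₁₃ = 1.22 m, r₂₃ = 0.915 m.
U = (0.203) + (-0.264) + (-0.133) = -0.195 J.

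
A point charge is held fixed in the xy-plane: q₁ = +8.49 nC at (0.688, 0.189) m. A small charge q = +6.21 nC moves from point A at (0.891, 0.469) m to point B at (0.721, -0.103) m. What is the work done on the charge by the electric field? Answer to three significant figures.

The work done by the electric force is W_field = −ΔU = −q(V_B − V_A) = q(V_A − V_B).
At A: distance to the source charge is 0.346 m; V_A = kq₁/r = 221 V.
At B: distance to the source charge is 0.294 m; V_B = kq₁/r = 260 V.
ΔV = V_B − V_A = 39.0 V.
W_field = −qΔV = −(6.21×10⁻⁹ C)(39.0 V) = -2.42×10⁻⁷ J.

-2.42×10⁻⁷ J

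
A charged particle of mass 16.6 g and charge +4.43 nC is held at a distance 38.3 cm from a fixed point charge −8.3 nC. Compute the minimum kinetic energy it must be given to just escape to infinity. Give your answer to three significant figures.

To just escape, total mechanical energy must reach zero at infinity: ½mv²_min + U = 0, so ½mv²_min = −U = |kQq|/r.
|U| = |kQq|/r = (8.99×10⁹ N·m²/C²)(8.30×10⁻⁹)(4.43×10⁻⁹)/(0.383) = 8.63×10⁻⁷ J.

8.63×10⁻⁷ J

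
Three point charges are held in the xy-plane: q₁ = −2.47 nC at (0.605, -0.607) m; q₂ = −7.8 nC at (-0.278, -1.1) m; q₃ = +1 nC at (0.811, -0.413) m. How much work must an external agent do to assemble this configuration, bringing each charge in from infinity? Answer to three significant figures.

The assembly work is the sum of pairwise potential energies, U = Σ_{i<j} kqᵢqⱼ/rᵢⱼ.
Pair separations: r₁₂ = 1.01 m, r₁₃ = 0.283 m, r₂₃ = 1.29 m.
U = (1.71×10⁻⁷) + (-7.85×10⁻⁸) + (-5.45×10⁻⁸) = 3.83×10⁻⁸ J.

3.83×10⁻⁸ J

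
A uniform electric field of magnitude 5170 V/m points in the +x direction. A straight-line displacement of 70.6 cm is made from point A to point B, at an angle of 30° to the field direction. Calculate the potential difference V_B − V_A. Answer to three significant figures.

Only the component of displacement along E changes the potential: ΔV = −E·d·cosθ.
ΔV = −(5170 V/m)(0.706 m)cos30° = -3160 V.

-3160 V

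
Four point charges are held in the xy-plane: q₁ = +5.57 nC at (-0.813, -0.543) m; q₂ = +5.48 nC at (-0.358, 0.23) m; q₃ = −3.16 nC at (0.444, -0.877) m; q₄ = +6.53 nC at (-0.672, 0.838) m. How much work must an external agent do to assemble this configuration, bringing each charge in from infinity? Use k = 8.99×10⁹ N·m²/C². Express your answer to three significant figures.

The assembly work is the sum of pairwise potential energies, U = Σ_{i<j} kqᵢqⱼ/rᵢⱼ.
Pair separations: r₁₂ = 0.897 m, r₁₃ = 1.30 m, r₁₄ = 1.39 m, r₂₃ = 1.37 m, r₂₄ = 0.684 m, r₃₄ = 2.05 m.
Summing all 6 pair terms gives U = 6.85×10⁻⁷ J.

6.85×10⁻⁷ J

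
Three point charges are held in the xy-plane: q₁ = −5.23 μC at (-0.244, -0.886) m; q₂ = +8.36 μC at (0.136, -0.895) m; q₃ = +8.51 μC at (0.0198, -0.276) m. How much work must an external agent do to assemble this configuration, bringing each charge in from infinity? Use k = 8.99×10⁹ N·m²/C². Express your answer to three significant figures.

-0.621 J

The work to assemble the configuration equals its total potential energy, U = Σ kqᵢqⱼ/rᵢⱼ over all pairs.
Pair separations: r₁₂ = 0.380 m, r₁₃ = 0.665 m, r₂₃ = 0.630 m.
U = (-1.03) + (-0.602) + (1.02) = -0.621 J.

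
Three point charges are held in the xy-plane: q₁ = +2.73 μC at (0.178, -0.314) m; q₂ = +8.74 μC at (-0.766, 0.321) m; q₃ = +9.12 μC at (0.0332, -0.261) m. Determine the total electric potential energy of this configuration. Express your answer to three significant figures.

The work to assemble the configuration equals its total potential energy, U = Σ kqᵢqⱼ/rᵢⱼ over all pairs.
Pair separations: r₁₂ = 1.14 m, r₁₃ = 0.154 m, r₂₃ = 0.989 m.
U = (0.189) + (1.45) + (0.725) = 2.36 J.

2.36 J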